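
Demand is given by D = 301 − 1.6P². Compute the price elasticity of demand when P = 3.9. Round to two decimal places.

At P = 3.9, D = 276.664.
dD/dP = −2·1.6·P = −12.48.
Point elasticity E = (dD/dP)·(P/D) = -12.48 × 3.9/276.664 ≈ -0.18.
|E| < 1, so demand is inelastic at this price.

-0.18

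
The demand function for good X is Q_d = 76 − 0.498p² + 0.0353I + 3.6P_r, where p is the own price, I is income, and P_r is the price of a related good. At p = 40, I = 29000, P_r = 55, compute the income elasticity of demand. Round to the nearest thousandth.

At the given point, Q_d = 76 − 0.498(40)² + 0.0353(29000) + 3.6(55) = 76 − 796.8 + 1023.7 + 198 = 500.9.
∂Q_d/∂I = +0.0353, so E_I = 0.0353·(29000/500.9) ≈ 2.044.
E_I > 1: normal good (luxury).

2.044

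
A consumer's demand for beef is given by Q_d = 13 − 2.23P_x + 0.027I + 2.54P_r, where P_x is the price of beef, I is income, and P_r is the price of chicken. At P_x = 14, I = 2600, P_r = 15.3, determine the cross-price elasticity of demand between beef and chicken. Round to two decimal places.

Substituting, Q_d = 13 − 2.23(14) + 0.027(2600) + 2.54(15.3) = 13 − 31.22 + 70.2 + 38.862 = 90.842.
∂Q_d/∂P_r = +2.54, so E_xy = 2.54·(15.3/90.842) ≈ 0.43.
E_xy > 0: the goods are substitutes.

0.43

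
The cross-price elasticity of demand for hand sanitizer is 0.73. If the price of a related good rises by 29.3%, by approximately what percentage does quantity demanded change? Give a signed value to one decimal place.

%ΔQ ≈ E × %ΔP_y = (0.73) × (29.3%) ≈ 21.4%.

21.4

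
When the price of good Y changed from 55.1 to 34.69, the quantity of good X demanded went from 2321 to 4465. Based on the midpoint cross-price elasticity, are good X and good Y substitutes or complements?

%ΔQ_x = (4465 − 2321)/[(2321+4465)/2] = 2144/3393 ≈ 0.6319.
%ΔP_y = (34.69 − 55.1)/[(55.1+34.69)/2] ≈ -0.4546.
E_xy = 0.6319/-0.4546 ≈ -1.390.
E_xy < 0, so the goods are complements.

complements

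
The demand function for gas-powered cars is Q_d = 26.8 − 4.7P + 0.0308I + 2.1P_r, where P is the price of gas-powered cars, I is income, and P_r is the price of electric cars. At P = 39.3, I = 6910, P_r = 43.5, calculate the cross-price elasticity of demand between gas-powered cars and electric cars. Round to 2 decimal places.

0.62

Evaluating quantity at (P, I, P_r) gives Q_d = 26.8 − 4.7(39.3) + 0.0308(6910) + 2.1(43.5) = 26.8 − 184.71 + 212.828 + 91.35 = 146.268.
∂Q_d/∂P_r = +2.1, so E_xy = 2.1·(43.5/146.268) ≈ 0.62.
E_xy > 0: the goods are substitutes.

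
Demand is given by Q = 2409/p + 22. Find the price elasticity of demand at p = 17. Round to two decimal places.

At p = 17, Q = 163.7059.
dQ/dp = −2409/p² = −8.3356.
Point elasticity E = (dQ/dp)·(p/Q) = -8.3356 × 17/163.7059 ≈ -0.87.
|E| < 1, so demand is inelastic at this price.

-0.87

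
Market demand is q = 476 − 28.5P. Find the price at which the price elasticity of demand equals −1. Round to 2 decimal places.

8.35

For linear demand q = a − bP, E = −bP/(a − bP). |E| = 1 ⇒ bP = a − bP ⇒ P = a/(2b).
P = 476/(2·28.5) ≈ 8.35.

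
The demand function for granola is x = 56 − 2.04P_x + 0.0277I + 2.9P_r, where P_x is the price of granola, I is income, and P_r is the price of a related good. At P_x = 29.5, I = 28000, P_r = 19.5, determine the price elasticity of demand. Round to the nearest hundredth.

Evaluating quantity at (P_x, I, P_r) gives x = 56 − 2.04(29.5) + 0.0277(28000) + 2.9(19.5) = 56 − 60.18 + 775.6 + 56.55 = 827.97.
∂x/∂P_x = −2.04, so E_p = (−2.04)·(29.5/827.97) ≈ -0.07.
|E_p| < 1: demand is inelastic.

-0.07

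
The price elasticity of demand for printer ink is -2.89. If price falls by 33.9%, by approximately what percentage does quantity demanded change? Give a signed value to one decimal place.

98.0

%ΔQ ≈ E × %ΔP = (-2.89) × (-33.9%) ≈ 98.0%.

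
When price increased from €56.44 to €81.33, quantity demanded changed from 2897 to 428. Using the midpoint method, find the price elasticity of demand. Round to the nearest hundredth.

-4.11

%Δq = (428 − 2897)/[(2897 + 428)/2] = -2469/1662.5 ≈ -1.4851.
%Δp = (81.33 − 56.44)/[(56.44 + 81.33)/2] = 24.89/68.885 ≈ 0.3613.
Arc elasticity E = %Δq/%Δp ≈ -1.4851/0.3613 ≈ -4.11.
|E| > 1: demand is elastic over this range.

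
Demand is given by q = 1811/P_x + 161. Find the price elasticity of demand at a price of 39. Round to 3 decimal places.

At P_x = 39, q = 207.4359.
dq/dP_x = −1811/P_x² = −1.1907.
Point elasticity E = (dq/dP_x)·(P_x/q) = -1.1907 × 39/207.4359 ≈ -0.224.
|E| < 1, so demand is inelastic at this price.

-0.224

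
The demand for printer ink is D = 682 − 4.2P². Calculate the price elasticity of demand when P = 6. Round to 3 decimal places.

-0.570

At P = 6, D = 530.8.
dD/dP = −2·4.2·P = −50.4.
Point elasticity E = (dD/dP)·(P/D) = -50.4 × 6/530.8 ≈ -0.570.
|E| < 1, so demand is inelastic at this price.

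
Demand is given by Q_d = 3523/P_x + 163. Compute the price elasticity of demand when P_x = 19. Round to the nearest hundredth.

-0.53

At P_x = 19, Q_d = 348.4211.
dQ_d/dP_x = −3523/P_x² = −9.759.
Point elasticity E = (dQ_d/dP_x)·(P_x/Q_d) = -9.759 × 19/348.4211 ≈ -0.53.
|E| < 1, so demand is inelastic at this price.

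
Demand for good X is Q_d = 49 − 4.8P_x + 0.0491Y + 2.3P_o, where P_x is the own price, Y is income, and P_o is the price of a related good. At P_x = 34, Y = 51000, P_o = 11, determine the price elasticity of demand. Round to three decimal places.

Evaluating quantity at (P_x, Y, P_o) gives Q_d = 49 − 4.8(34) + 0.0491(51000) + 2.3(11) = 49 − 163.2 + 2504.1 + 25.3 = 2415.2.
∂Q_d/∂P_x = −4.8, so E_p = (−4.8)·(34/2415.2) ≈ -0.068.
|E_p| < 1: demand is inelastic.

-0.068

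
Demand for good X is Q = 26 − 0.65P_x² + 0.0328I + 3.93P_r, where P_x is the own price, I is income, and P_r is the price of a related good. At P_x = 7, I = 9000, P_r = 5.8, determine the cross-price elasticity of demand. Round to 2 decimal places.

0.07

Q = 26 − 0.65(7)² + 0.0328(9000) + 3.93(5.8) = 26 − 31.85 + 295.2 + 22.794 = 312.144.
∂Q/∂P_r = +3.93, so E_xy = 3.93·(5.8/312.144) ≈ 0.07.
E_xy > 0: the goods are substitutes.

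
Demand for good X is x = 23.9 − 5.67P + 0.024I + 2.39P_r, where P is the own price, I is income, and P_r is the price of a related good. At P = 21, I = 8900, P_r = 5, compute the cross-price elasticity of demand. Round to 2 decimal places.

First evaluate x: 23.9 − 5.67(21) + 0.024(8900) + 2.39(5) = 23.9 − 119.07 + 213.6 + 11.95 = 130.38.
∂x/∂P_r = +2.39, so E_xy = 2.39·(5/130.38) ≈ 0.09.
E_xy > 0: the goods are substitutes.

0.09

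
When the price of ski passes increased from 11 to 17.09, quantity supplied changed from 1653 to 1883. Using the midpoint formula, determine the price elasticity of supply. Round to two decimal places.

0.30

%Δq = (1883 − 1653)/[(1653 + 1883)/2] = 230/1768 ≈ 0.1301.
%Δp = (17.09 − 11)/[(11 + 17.09)/2] = 6.09/14.045 ≈ 0.4336.
Arc elasticity E = %Δq/%Δp ≈ 0.1301/0.4336 ≈ 0.30.
|E| < 1: supply is inelastic over this range.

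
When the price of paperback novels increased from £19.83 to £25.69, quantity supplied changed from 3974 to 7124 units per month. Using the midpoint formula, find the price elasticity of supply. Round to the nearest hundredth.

%ΔQ = (7124 − 3974)/[(3974 + 7124)/2] = 3150/5549 ≈ 0.5677.
%ΔP = (25.69 − 19.83)/[(19.83 + 25.69)/2] = 5.86/22.76 ≈ 0.2575.
Arc elasticity E = %ΔQ/%ΔP ≈ 0.5677/0.2575 ≈ 2.20.
|E| > 1: supply is elastic over this range.

2.20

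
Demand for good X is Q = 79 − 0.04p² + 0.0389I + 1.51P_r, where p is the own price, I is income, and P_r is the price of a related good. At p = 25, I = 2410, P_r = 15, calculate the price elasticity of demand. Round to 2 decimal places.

-0.29

Substituting, Q = 79 − 0.04(25)² + 0.0389(2410) + 1.51(15) = 79 − 25 + 93.749 + 22.65 = 170.399.
∂Q/∂p = −2·0.04·p = -2, so E_p = -2·(25/170.399) ≈ -0.29.
|E_p| < 1: demand is inelastic.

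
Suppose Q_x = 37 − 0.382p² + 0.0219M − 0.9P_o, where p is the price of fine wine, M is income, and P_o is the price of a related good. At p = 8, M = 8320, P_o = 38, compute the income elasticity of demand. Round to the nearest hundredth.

1.13

Substituting, Q_x = 37 − 0.382(8)² + 0.0219(8320) − 0.9(38) = 37 − 24.448 + 182.208 − 34.2 = 160.56.
∂Q_x/∂M = +0.0219, so E_I = 0.0219·(8320/160.56) ≈ 1.13.
E_I > 1: normal good (luxury).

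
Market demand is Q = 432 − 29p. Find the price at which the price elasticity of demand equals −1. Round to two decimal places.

For linear demand Q = a − bp, E = −bp/(a − bp). |E| = 1 ⇒ bp = a − bp ⇒ p = a/(2b).
p = 432/(2·29) ≈ 7.45.

7.45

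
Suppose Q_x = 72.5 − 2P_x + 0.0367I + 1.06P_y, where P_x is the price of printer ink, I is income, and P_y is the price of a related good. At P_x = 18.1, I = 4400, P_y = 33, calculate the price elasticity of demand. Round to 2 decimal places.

Evaluating quantity at (P_x, I, P_y) gives Q_x = 72.5 − 2(18.1) + 0.0367(4400) + 1.06(33) = 72.5 − 36.2 + 161.48 + 34.98 = 232.76.
∂Q_x/∂P_x = −2, so E_p = (−2)·(18.1/232.76) ≈ -0.16.
|E_p| < 1: demand is inelastic.

-0.16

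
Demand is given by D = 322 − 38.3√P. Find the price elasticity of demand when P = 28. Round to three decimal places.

At P = 28, D = 119.3354.
dD/dP = −38.3/(2√P) = −38.3/(2·5.2915).
Point elasticity E = (dD/dP)·(P/D) = -3.619 × 28/119.3354 ≈ -0.849.
|E| < 1, so demand is inelastic at this price.

-0.849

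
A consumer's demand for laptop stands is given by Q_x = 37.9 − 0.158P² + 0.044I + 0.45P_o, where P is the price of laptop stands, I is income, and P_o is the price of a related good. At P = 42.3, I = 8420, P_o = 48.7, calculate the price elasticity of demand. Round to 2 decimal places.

Evaluating quantity at (P, I, P_o) gives Q_x = 37.9 − 0.158(42.3)² + 0.044(8420) + 0.45(48.7) = 37.9 − 282.7078 + 370.48 + 21.915 = 147.5872.
∂Q_x/∂P = −2·0.158·P = -13.3668, so E_p = -13.3668·(42.3/147.5872) ≈ -3.83.
|E_p| > 1: demand is elastic.

-3.83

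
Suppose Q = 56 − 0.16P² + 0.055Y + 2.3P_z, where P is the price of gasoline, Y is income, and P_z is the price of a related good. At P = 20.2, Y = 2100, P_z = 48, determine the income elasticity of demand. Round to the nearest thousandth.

0.533

At the given point, Q = 56 − 0.16(20.2)² + 0.055(2100) + 2.3(48) = 56 − 65.2864 + 115.5 + 110.4 = 216.6136.
∂Q/∂Y = +0.055, so E_I = 0.055·(2100/216.6136) ≈ 0.533.
E_I ∈ (0,1): normal good (necessity).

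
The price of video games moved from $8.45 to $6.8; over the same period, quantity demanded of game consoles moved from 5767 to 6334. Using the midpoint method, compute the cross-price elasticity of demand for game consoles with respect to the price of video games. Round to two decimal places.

-0.43

%ΔQ_x = (6334 − 5767)/[(5767+6334)/2] = 567/6050.5 ≈ 0.0937.
%ΔP_y = (6.8 − 8.45)/[(8.45+6.8)/2] ≈ -0.2164.
E_xy = 0.0937/-0.2164 ≈ -0.43.
E_xy < 0, so game consoles and video games are complements.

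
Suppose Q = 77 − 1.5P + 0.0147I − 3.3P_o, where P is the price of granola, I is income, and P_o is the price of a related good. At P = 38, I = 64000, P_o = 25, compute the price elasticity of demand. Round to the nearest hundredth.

Evaluating quantity at (P, I, P_o) gives Q = 77 − 1.5(38) + 0.0147(64000) − 3.3(25) = 77 − 57 + 940.8 − 82.5 = 878.3.
∂Q/∂P = −1.5, so E_p = (−1.5)·(38/878.3) ≈ -0.06.
|E_p| < 1: demand is inelastic.

-0.06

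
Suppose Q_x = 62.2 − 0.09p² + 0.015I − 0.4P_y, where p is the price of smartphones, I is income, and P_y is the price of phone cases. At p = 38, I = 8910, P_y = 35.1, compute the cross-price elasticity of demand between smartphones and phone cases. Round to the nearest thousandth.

Evaluating quantity at (p, I, P_y) gives Q_x = 62.2 − 0.09(38)² + 0.015(8910) − 0.4(35.1) = 62.2 − 129.96 + 133.65 − 14.04 = 51.85.
∂Q_x/∂P_y = −0.4, so E_xy = -0.4·(35.1/51.85) ≈ -0.271.
E_xy < 0: the goods are complements.

-0.271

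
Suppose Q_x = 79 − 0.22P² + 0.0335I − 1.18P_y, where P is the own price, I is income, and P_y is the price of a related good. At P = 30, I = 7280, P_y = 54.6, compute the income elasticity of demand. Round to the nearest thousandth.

4.034

Evaluating quantity at (P, I, P_y) gives Q_x = 79 − 0.22(30)² + 0.0335(7280) − 1.18(54.6) = 79 − 198 + 243.88 − 64.428 = 60.452.
∂Q_x/∂I = +0.0335, so E_I = 0.0335·(7280/60.452) ≈ 4.034.
E_I > 1: normal good (luxury).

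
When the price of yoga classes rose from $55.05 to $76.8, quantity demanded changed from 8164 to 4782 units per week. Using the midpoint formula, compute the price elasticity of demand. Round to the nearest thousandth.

%ΔQ = (4782 − 8164)/[(8164 + 4782)/2] = -3382/6473 ≈ -0.5225.
%ΔP = (76.8 − 55.05)/[(55.05 + 76.8)/2] = 21.75/65.925 ≈ 0.3299.
Arc elasticity E = %ΔQ/%ΔP ≈ -0.5225/0.3299 ≈ -1.584.
|E| > 1: demand is elastic over this range.

-1.584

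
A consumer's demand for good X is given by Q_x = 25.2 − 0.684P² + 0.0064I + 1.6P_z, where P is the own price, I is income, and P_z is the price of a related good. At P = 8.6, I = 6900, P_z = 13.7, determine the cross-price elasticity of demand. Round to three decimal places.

At the given point, Q_x = 25.2 − 0.684(8.6)² + 0.0064(6900) + 1.6(13.7) = 25.2 − 50.5886 + 44.16 + 21.92 = 40.6914.
∂Q_x/∂P_z = +1.6, so E_xy = 1.6·(13.7/40.6914) ≈ 0.539.
E_xy > 0: the goods are substitutes.

0.539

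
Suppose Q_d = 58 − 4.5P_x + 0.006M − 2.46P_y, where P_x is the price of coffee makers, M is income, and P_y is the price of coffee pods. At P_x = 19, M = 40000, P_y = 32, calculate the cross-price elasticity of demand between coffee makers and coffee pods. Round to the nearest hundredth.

-0.59

Evaluating quantity at (P_x, M, P_y) gives Q_d = 58 − 4.5(19) + 0.006(40000) − 2.46(32) = 58 − 85.5 + 240 − 78.72 = 133.78.
∂Q_d/∂P_y = −2.46, so E_xy = -2.46·(32/133.78) ≈ -0.59.
E_xy < 0: the goods are complements.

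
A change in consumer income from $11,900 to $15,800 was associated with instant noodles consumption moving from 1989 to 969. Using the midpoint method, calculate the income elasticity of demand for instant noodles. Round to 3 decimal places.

%ΔQ = (969 − 1989)/[(1989+969)/2] = -1020/1479 ≈ -0.6897.
%ΔI = (15,800 − 11,900)/[(11,900+15,800)/2] = 3900/13850 ≈ 0.2816.
E_I = %ΔQ/%ΔI ≈ -2.449.
E_I < 0: inferior good.

-2.449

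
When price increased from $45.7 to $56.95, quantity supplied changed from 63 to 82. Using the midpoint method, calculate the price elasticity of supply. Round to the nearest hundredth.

%Δq = (82 − 63)/[(63 + 82)/2] = 19/72.5 ≈ 0.2621.
%Δp = (56.95 − 45.7)/[(45.7 + 56.95)/2] = 11.25/51.325 ≈ 0.2192.
Arc elasticity E = %Δq/%Δp ≈ 0.2621/0.2192 ≈ 1.20.
|E| > 1: supply is elastic over this range.

1.20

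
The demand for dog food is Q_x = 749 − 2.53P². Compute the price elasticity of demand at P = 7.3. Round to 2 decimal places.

-0.44

At P = 7.3, Q_x = 614.1763.
dQ_x/dP = −2·2.53·P = −36.938.
Point elasticity E = (dQ_x/dP)·(P/Q_x) = -36.938 × 7.3/614.1763 ≈ -0.44.
|E| < 1, so demand is inelastic at this price.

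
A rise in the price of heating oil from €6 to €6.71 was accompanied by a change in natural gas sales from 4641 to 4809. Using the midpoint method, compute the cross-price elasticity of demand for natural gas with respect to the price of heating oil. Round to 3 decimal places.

%ΔQ_x = (4809 − 4641)/[(4641+4809)/2] = 168/4725 ≈ 0.0356.
%ΔP_y = (6.71 − 6)/[(6+6.71)/2] ≈ 0.1117.
E_xy = 0.0356/0.1117 ≈ 0.318.
E_xy > 0, so natural gas and heating oil are substitutes.

0.318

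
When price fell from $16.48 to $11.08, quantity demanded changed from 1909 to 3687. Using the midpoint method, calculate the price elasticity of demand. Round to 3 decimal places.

%Δq = (3687 − 1909)/[(1909 + 3687)/2] = 1778/2798 ≈ 0.6355.
%Δp = (11.08 − 16.48)/[(16.48 + 11.08)/2] = -5.4/13.78 ≈ -0.3919.
Arc elasticity E = %Δq/%Δp ≈ 0.6355/-0.3919 ≈ -1.622.
|E| > 1: demand is elastic over this range.

-1.622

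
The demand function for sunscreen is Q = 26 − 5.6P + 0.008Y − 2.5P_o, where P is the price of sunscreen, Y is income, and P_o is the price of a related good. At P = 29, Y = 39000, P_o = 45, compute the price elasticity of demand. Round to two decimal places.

At the given point, Q = 26 − 5.6(29) + 0.008(39000) − 2.5(45) = 26 − 162.4 + 312 − 112.5 = 63.1.
∂Q/∂P = −5.6, so E_p = (−5.6)·(29/63.1) ≈ -2.57.
|E_p| > 1: demand is elastic.

-2.57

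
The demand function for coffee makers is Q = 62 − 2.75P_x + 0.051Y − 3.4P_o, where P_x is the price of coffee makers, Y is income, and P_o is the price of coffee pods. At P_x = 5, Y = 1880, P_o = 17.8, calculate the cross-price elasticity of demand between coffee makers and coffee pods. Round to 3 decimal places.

-0.724

Evaluating quantity at (P_x, Y, P_o) gives Q = 62 − 2.75(5) + 0.051(1880) − 3.4(17.8) = 62 − 13.75 + 95.88 − 60.52 = 83.61.
∂Q/∂P_o = −3.4, so E_xy = -3.4·(17.8/83.61) ≈ -0.724.
E_xy < 0: the goods are complements.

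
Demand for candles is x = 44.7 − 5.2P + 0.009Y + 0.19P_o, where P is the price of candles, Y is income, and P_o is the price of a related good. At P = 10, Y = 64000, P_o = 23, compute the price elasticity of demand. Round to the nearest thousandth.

-0.091

At the given point, x = 44.7 − 5.2(10) + 0.009(64000) + 0.19(23) = 44.7 − 52 + 576 + 4.37 = 573.07.
∂x/∂P = −5.2, so E_p = (−5.2)·(10/573.07) ≈ -0.091.
|E_p| < 1: demand is inelastic.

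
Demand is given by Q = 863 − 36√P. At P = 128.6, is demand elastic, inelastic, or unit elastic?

At P = 128.6, Q = 454.753.
dQ/dP = −36/(2√P) = −36/(2·11.3402).
Point elasticity E = (dQ/dP)·(P/Q) = -1.5873 × 128.6/454.753 ≈ -0.449.
|E| ≈ 0.449 < 1, so demand is inelastic.

inelastic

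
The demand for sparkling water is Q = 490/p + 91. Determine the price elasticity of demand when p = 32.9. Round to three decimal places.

At p = 32.9, Q = 105.8936.
dQ/dp = −490/p² = −0.4527.
Point elasticity E = (dQ/dp)·(p/Q) = -0.4527 × 32.9/105.8936 ≈ -0.141.
|E| < 1, so demand is inelastic at this price.

-0.141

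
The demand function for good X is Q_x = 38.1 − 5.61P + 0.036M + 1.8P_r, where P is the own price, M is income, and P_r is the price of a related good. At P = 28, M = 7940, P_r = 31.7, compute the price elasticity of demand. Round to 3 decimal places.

-0.702

First evaluate Q_x: 38.1 − 5.61(28) + 0.036(7940) + 1.8(31.7) = 38.1 − 157.08 + 285.84 + 57.06 = 223.92.
∂Q_x/∂P = −5.61, so E_p = (−5.61)·(28/223.92) ≈ -0.702.
|E_p| < 1: demand is inelastic.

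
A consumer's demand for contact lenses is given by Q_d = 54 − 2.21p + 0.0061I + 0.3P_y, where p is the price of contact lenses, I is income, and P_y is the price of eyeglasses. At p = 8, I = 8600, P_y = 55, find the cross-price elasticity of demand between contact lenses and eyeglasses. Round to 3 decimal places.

0.157

First evaluate Q_d: 54 − 2.21(8) + 0.0061(8600) + 0.3(55) = 54 − 17.68 + 52.46 + 16.5 = 105.28.
∂Q_d/∂P_y = +0.3, so E_xy = 0.3·(55/105.28) ≈ 0.157.
E_xy > 0: the goods are substitutes.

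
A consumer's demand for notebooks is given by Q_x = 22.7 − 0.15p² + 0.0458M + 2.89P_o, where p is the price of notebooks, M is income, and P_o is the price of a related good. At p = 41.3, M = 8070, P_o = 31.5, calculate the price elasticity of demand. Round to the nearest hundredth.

At the given point, Q_x = 22.7 − 0.15(41.3)² + 0.0458(8070) + 2.89(31.5) = 22.7 − 255.8535 + 369.606 + 91.035 = 227.4875.
∂Q_x/∂p = −2·0.15·p = -12.39, so E_p = -12.39·(41.3/227.4875) ≈ -2.25.
|E_p| > 1: demand is elastic.

-2.25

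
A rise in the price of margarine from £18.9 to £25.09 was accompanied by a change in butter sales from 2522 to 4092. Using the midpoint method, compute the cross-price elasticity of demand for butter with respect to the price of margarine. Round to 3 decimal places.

%ΔQ_x = (4092 − 2522)/[(2522+4092)/2] = 1570/3307 ≈ 0.4748.
%ΔP_y = (25.09 − 18.9)/[(18.9+25.09)/2] ≈ 0.2814.
E_xy = 0.4748/0.2814 ≈ 1.687.
E_xy > 0, so butter and margarine are substitutes.

1.687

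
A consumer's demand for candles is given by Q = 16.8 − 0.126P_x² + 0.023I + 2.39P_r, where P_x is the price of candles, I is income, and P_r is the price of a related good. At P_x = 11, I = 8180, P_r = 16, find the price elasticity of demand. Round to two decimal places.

At the given point, Q = 16.8 − 0.126(11)² + 0.023(8180) + 2.39(16) = 16.8 − 15.246 + 188.14 + 38.24 = 227.934.
∂Q/∂P_x = −2·0.126·P_x = -2.772, so E_p = -2.772·(11/227.934) ≈ -0.13.
|E_p| < 1: demand is inelastic.

-0.13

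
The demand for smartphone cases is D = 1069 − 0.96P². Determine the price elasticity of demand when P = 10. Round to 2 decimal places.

-0.20

At P = 10, D = 973.
dD/dP = −2·0.96·P = −19.2.
Point elasticity E = (dD/dP)·(P/D) = -19.2 × 10/973 ≈ -0.20.
|E| < 1, so demand is inelastic at this price.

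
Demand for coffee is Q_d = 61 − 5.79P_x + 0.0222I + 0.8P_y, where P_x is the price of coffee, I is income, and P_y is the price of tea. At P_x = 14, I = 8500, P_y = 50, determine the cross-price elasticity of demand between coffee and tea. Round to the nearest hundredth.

0.19

First evaluate Q_d: 61 − 5.79(14) + 0.0222(8500) + 0.8(50) = 61 − 81.06 + 188.7 + 40 = 208.64.
∂Q_d/∂P_y = +0.8, so E_xy = 0.8·(50/208.64) ≈ 0.19.
E_xy > 0: the goods are substitutes.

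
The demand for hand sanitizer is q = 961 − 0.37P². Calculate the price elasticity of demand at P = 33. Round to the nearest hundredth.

-1.44

At P = 33, q = 558.07.
dq/dP = −2·0.37·P = −24.42.
Point elasticity E = (dq/dP)·(P/q) = -24.42 × 33/558.07 ≈ -1.44.
|E| > 1, so demand is elastic at this price.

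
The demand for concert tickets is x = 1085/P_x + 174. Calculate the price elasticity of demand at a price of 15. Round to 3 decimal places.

At P_x = 15, x = 246.3333.
dx/dP_x = −1085/P_x² = −4.8222.
Point elasticity E = (dx/dP_x)·(P_x/x) = -4.8222 × 15/246.3333 ≈ -0.294.
|E| < 1, so demand is inelastic at this price.

-0.294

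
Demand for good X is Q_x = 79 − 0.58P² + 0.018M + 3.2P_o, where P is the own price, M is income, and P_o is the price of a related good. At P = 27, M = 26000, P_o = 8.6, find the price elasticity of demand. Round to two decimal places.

At the given point, Q_x = 79 − 0.58(27)² + 0.018(26000) + 3.2(8.6) = 79 − 422.82 + 468 + 27.52 = 151.7.
∂Q_x/∂P = −2·0.58·P = -31.32, so E_p = -31.32·(27/151.7) ≈ -5.57.
|E_p| > 1: demand is elastic.

-5.57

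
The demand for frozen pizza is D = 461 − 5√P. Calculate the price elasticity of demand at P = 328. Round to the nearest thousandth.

At P = 328, D = 370.4461.
dD/dP = −5/(2√P) = −5/(2·18.1108).
Point elasticity E = (dD/dP)·(P/D) = -0.138 × 328/370.4461 ≈ -0.122.
|E| < 1, so demand is inelastic at this price.

-0.122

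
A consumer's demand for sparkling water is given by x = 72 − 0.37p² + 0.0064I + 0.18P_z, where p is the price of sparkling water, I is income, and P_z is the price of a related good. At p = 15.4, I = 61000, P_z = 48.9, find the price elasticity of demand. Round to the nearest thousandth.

Evaluating quantity at (p, I, P_z) gives x = 72 − 0.37(15.4)² + 0.0064(61000) + 0.18(48.9) = 72 − 87.7492 + 390.4 + 8.802 = 383.4528.
∂x/∂p = −2·0.37·p = -11.396, so E_p = -11.396·(15.4/383.4528) ≈ -0.458.
|E_p| < 1: demand is inelastic.

-0.458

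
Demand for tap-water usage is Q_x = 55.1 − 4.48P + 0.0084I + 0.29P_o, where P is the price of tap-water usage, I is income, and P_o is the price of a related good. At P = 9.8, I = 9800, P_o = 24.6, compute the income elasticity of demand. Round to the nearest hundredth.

0.82

Q_x = 55.1 − 4.48(9.8) + 0.0084(9800) + 0.29(24.6) = 55.1 − 43.904 + 82.32 + 7.134 = 100.65.
∂Q_x/∂I = +0.0084, so E_I = 0.0084·(9800/100.65) ≈ 0.82.
E_I ∈ (0,1): normal good (necessity).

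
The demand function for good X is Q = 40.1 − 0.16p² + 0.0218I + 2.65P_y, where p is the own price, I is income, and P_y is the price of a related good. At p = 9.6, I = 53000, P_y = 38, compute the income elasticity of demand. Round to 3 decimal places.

At the given point, Q = 40.1 − 0.16(9.6)² + 0.0218(53000) + 2.65(38) = 40.1 − 14.7456 + 1155.4 + 100.7 = 1281.4544.
∂Q/∂I = +0.0218, so E_I = 0.0218·(53000/1281.4544) ≈ 0.902.
E_I ∈ (0,1): normal good (necessity).

0.902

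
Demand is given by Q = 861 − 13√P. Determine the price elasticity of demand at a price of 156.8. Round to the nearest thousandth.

At P = 156.8, Q = 698.2143.
dQ/dP = −13/(2√P) = −13/(2·12.522).
Point elasticity E = (dQ/dP)·(P/Q) = -0.5191 × 156.8/698.2143 ≈ -0.117.
|E| < 1, so demand is inelastic at this price.

-0.117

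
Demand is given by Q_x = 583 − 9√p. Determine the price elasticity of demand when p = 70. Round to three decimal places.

At p = 70, Q_x = 507.7006.
dQ_x/dp = −9/(2√p) = −9/(2·8.3666).
Point elasticity E = (dQ_x/dp)·(p/Q_x) = -0.5379 × 70/507.7006 ≈ -0.074.
|E| < 1, so demand is inelastic at this price.

-0.074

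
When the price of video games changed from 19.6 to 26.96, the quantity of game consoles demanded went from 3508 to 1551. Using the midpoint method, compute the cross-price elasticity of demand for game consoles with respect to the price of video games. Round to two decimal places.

%ΔQ_x = (1551 − 3508)/[(3508+1551)/2] = -1957/2529.5 ≈ -0.7737.
%ΔP_y = (26.96 − 19.6)/[(19.6+26.96)/2] ≈ 0.3162.
E_xy = -0.7737/0.3162 ≈ -2.45.
E_xy < 0, so game consoles and video games are complements.

-2.45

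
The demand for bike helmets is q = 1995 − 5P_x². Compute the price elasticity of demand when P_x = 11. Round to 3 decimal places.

-0.871

At P_x = 11, q = 1390.
dq/dP_x = −2·5·P_x = −110.
Point elasticity E = (dq/dP_x)·(P_x/q) = -110 × 11/1390 ≈ -0.871.
|E| < 1, so demand is inelastic at this price.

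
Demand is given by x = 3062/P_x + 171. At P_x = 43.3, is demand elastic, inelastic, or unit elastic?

inelastic

At P_x = 43.3, x = 241.7159.
dx/dP_x = −3062/P_x² = −1.6332.
Point elasticity E = (dx/dP_x)·(P_x/x) = -1.6332 × 43.3/241.7159 ≈ -0.293.
|E| ≈ 0.293 < 1, so demand is inelastic.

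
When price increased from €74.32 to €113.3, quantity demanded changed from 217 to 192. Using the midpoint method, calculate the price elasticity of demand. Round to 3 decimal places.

%ΔQ = (192 − 217)/[(217 + 192)/2] = -25/204.5 ≈ -0.1222.
%Δp = (113.3 − 74.32)/[(74.32 + 113.3)/2] = 38.98/93.81 ≈ 0.4155.
Arc elasticity E = %ΔQ/%Δp ≈ -0.1222/0.4155 ≈ -0.294.
|E| < 1: demand is inelastic over this range.

-0.294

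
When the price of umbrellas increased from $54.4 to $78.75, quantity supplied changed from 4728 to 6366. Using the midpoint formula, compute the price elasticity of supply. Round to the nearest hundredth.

%ΔQ = (6366 − 4728)/[(4728 + 6366)/2] = 1638/5547 ≈ 0.2953.
%Δp = (78.75 − 54.4)/[(54.4 + 78.75)/2] = 24.35/66.575 ≈ 0.3658.
Arc elasticity E = %ΔQ/%Δp ≈ 0.2953/0.3658 ≈ 0.81.
|E| < 1: supply is inelastic over this range.

0.81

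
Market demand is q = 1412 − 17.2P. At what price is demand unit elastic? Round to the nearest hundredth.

41.05

For linear demand q = a − bP, E = −bP/(a − bP). |E| = 1 ⇒ bP = a − bP ⇒ P = a/(2b).
P = 1412/(2·17.2) ≈ 41.05.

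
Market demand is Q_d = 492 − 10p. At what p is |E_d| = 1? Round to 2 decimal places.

24.60

For linear demand Q_d = a − bp, E = −bp/(a − bp). |E| = 1 ⇒ bp = a − bp ⇒ p = a/(2b).
p = 492/(2·10) = 24.60.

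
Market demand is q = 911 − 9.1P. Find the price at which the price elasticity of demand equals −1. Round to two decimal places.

For linear demand q = a − bP, E = −bP/(a − bP). |E| = 1 ⇒ bP = a − bP ⇒ P = a/(2b).
P = 911/(2·9.1) ≈ 50.05.

50.05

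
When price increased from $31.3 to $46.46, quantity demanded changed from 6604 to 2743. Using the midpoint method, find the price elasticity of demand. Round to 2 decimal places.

-2.12

%ΔQ = (2743 − 6604)/[(6604 + 2743)/2] = -3861/4673.5 ≈ -0.8261.
%ΔP = (46.46 − 31.3)/[(31.3 + 46.46)/2] = 15.16/38.88 ≈ 0.3899.
Arc elasticity E = %ΔQ/%ΔP ≈ -0.8261/0.3899 ≈ -2.12.
|E| > 1: demand is elastic over this range.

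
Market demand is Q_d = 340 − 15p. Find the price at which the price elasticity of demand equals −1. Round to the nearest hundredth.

For linear demand Q_d = a − bp, E = −bp/(a − bp). |E| = 1 ⇒ bp = a − bp ⇒ p = a/(2b).
p = 340/(2·15) ≈ 11.33.

11.33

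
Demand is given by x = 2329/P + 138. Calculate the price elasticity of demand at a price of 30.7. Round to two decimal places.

At P = 30.7, x = 213.8632.
dx/dP = −2329/P² = −2.4711.
Point elasticity E = (dx/dP)·(P/x) = -2.4711 × 30.7/213.8632 ≈ -0.35.
|E| < 1, so demand is inelastic at this price.

-0.35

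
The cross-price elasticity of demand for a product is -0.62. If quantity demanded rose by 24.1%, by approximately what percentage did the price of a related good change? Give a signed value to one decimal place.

%ΔQ ≈ E × %ΔP_y ⇒ %ΔP_y = %ΔQ / E = (24.1%)/(-0.62) ≈ -38.9%.

-38.9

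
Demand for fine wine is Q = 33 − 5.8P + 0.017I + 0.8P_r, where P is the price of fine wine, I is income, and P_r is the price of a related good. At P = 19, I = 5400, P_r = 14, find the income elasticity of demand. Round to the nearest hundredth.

3.56

At the given point, Q = 33 − 5.8(19) + 0.017(5400) + 0.8(14) = 33 − 110.2 + 91.8 + 11.2 = 25.8.
∂Q/∂I = +0.017, so E_I = 0.017·(5400/25.8) ≈ 3.56.
E_I > 1: normal good (luxury).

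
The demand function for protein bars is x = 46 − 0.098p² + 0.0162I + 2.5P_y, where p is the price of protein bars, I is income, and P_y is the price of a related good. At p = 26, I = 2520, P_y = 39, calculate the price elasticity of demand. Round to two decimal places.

-1.12

Evaluating quantity at (p, I, P_y) gives x = 46 − 0.098(26)² + 0.0162(2520) + 2.5(39) = 46 − 66.248 + 40.824 + 97.5 = 118.076.
∂x/∂p = −2·0.098·p = -5.096, so E_p = -5.096·(26/118.076) ≈ -1.12.
|E_p| > 1: demand is elastic.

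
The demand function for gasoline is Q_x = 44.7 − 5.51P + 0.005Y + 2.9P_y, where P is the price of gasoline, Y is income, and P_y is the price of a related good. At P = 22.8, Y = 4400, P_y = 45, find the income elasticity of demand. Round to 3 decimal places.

0.307

Substituting, Q_x = 44.7 − 5.51(22.8) + 0.005(4400) + 2.9(45) = 44.7 − 125.628 + 22 + 130.5 = 71.572.
∂Q_x/∂Y = +0.005, so E_I = 0.005·(4400/71.572) ≈ 0.307.
E_I ∈ (0,1): normal good (necessity).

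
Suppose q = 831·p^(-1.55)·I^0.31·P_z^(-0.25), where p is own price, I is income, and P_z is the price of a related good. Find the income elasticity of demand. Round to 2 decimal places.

0.31

For a Cobb–Douglas (constant-elasticity) form q = A·I^α·…, the elasticity with respect to I equals the exponent α at every point.
Here the exponent on I is 0.31, so the income elasticity of demand is 0.31.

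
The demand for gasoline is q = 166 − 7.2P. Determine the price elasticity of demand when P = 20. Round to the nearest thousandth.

-6.545

At P = 20, q = 22.
dq/dP = −7.2.
Point elasticity E = (dq/dP)·(P/q) = -7.2 × 20/22 ≈ -6.545.
|E| > 1, so demand is elastic at this price.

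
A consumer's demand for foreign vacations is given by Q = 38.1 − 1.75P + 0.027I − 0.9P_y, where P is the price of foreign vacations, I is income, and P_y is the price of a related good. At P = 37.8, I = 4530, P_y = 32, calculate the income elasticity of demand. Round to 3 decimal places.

Substituting, Q = 38.1 − 1.75(37.8) + 0.027(4530) − 0.9(32) = 38.1 − 66.15 + 122.31 − 28.8 = 65.46.
∂Q/∂I = +0.027, so E_I = 0.027·(4530/65.46) ≈ 1.868.
E_I > 1: normal good (luxury).

1.868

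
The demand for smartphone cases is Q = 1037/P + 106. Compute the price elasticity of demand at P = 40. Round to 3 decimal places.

At P = 40, Q = 131.925.
dQ/dP = −1037/P² = −0.6481.
Point elasticity E = (dQ/dP)·(P/Q) = -0.6481 × 40/131.925 ≈ -0.197.
|E| < 1, so demand is inelastic at this price.

-0.197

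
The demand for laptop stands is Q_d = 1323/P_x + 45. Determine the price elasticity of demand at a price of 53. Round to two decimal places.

-0.36

At P_x = 53, Q_d = 69.9623.
dQ_d/dP_x = −1323/P_x² = −0.471.
Point elasticity E = (dQ_d/dP_x)·(P_x/Q_d) = -0.471 × 53/69.9623 ≈ -0.36.
|E| < 1, so demand is inelastic at this price.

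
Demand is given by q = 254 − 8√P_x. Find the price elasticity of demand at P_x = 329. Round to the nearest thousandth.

-0.666

At P_x = 329, q = 108.8931.
dq/dP_x = −8/(2√P_x) = −8/(2·18.1384).
Point elasticity E = (dq/dP_x)·(P_x/q) = -0.2205 × 329/108.8931 ≈ -0.666.
|E| < 1, so demand is inelastic at this price.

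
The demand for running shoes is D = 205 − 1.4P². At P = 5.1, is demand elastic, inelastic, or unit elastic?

At P = 5.1, D = 168.586.
dD/dP = −2·1.4·P = −14.28.
Point elasticity E = (dD/dP)·(P/D) = -14.28 × 5.1/168.586 ≈ -0.432.
|E| ≈ 0.432 < 1, so demand is inelastic.

inelastic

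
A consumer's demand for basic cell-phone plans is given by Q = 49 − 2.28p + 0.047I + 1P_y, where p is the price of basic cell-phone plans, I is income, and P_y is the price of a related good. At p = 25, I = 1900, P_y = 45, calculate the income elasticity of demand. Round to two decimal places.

First evaluate Q: 49 − 2.28(25) + 0.047(1900) + 1(45) = 49 − 57 + 89.3 + 45 = 126.3.
∂Q/∂I = +0.047, so E_I = 0.047·(1900/126.3) ≈ 0.71.
E_I ∈ (0,1): normal good (necessity).

0.71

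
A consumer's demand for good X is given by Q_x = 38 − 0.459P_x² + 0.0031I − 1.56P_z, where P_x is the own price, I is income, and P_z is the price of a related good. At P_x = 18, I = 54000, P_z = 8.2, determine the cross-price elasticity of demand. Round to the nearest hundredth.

-0.29

Substituting, Q_x = 38 − 0.459(18)² + 0.0031(54000) − 1.56(8.2) = 38 − 148.716 + 167.4 − 12.792 = 43.892.
∂Q_x/∂P_z = −1.56, so E_xy = -1.56·(8.2/43.892) ≈ -0.29.
E_xy < 0: the goods are complements.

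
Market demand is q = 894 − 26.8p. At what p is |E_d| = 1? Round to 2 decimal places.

For linear demand q = a − bp, E = −bp/(a − bp). |E| = 1 ⇒ bp = a − bp ⇒ p = a/(2b).
p = 894/(2·26.8) ≈ 16.68.

16.68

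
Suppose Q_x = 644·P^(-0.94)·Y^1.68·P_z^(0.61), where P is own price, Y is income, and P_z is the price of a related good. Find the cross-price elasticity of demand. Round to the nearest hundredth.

For a Cobb–Douglas (constant-elasticity) form Q_x = A·P_z^α·…, the elasticity with respect to P_z equals the exponent α at every point.
Here the exponent on P_z is 0.61, so the cross-price elasticity of demand is 0.61.

0.61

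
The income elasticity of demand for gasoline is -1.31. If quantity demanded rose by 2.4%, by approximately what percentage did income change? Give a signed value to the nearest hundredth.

%ΔQ ≈ E × %ΔI ⇒ %ΔI = %ΔQ / E = (2.4%)/(-1.31) ≈ -1.83%.

-1.83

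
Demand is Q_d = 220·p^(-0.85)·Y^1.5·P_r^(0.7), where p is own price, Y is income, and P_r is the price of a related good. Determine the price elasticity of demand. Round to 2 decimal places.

For a Cobb–Douglas (constant-elasticity) form Q_d = A·p^α·…, the elasticity with respect to p equals the exponent α at every point.
Here the exponent on p is -0.85, so the price elasticity of demand is -0.85.

-0.85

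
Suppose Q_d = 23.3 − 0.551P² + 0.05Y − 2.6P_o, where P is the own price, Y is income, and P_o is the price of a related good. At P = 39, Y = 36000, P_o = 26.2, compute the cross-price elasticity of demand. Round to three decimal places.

-0.074

Evaluating quantity at (P, Y, P_o) gives Q_d = 23.3 − 0.551(39)² + 0.05(36000) − 2.6(26.2) = 23.3 − 838.071 + 1800 − 68.12 = 917.109.
∂Q_d/∂P_o = −2.6, so E_xy = -2.6·(26.2/917.109) ≈ -0.074.
E_xy < 0: the goods are complements.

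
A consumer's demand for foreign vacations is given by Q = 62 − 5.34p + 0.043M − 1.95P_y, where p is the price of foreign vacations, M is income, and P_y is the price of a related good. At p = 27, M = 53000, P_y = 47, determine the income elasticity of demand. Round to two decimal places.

1.08

Evaluating quantity at (p, M, P_y) gives Q = 62 − 5.34(27) + 0.043(53000) − 1.95(47) = 62 − 144.18 + 2279 − 91.65 = 2105.17.
∂Q/∂M = +0.043, so E_I = 0.043·(53000/2105.17) ≈ 1.08.
E_I > 1: normal good (luxury).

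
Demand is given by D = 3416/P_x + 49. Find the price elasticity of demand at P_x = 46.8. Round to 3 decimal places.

At P_x = 46.8, D = 121.9915.
dD/dP_x = −3416/P_x² = −1.5596.
Point elasticity E = (dD/dP_x)·(P_x/D) = -1.5596 × 46.8/121.9915 ≈ -0.598.
|E| < 1, so demand is inelastic at this price.

-0.598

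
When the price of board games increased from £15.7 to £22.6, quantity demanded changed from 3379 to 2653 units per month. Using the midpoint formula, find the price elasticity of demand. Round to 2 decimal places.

-0.67

%ΔQ = (2653 − 3379)/[(3379 + 2653)/2] = -726/3016 ≈ -0.2407.
%Δp = (22.6 − 15.7)/[(15.7 + 22.6)/2] = 6.9/19.15 ≈ 0.3603.
Arc elasticity E = %ΔQ/%Δp ≈ -0.2407/0.3603 ≈ -0.67.
|E| < 1: demand is inelastic over this range.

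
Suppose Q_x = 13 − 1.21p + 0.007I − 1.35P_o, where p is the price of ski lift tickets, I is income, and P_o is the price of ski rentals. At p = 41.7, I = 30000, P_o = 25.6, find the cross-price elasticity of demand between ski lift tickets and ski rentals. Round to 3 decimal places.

Evaluating quantity at (p, I, P_o) gives Q_x = 13 − 1.21(41.7) + 0.007(30000) − 1.35(25.6) = 13 − 50.457 + 210 − 34.56 = 137.983.
∂Q_x/∂P_o = −1.35, so E_xy = -1.35·(25.6/137.983) ≈ -0.250.
E_xy < 0: the goods are complements.

-0.250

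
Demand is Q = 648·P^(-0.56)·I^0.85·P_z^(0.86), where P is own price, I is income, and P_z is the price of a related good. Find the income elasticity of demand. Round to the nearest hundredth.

For a Cobb–Douglas (constant-elasticity) form Q = A·I^α·…, the elasticity with respect to I equals the exponent α at every point.
Here the exponent on I is 0.85, so the income elasticity of demand is 0.85.

0.85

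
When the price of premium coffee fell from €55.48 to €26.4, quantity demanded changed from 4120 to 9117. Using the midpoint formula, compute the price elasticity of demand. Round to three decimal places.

%Δq = (9117 − 4120)/[(4120 + 9117)/2] = 4997/6618.5 ≈ 0.7550.
%ΔP = (26.4 − 55.48)/[(55.48 + 26.4)/2] = -29.08/40.94 ≈ -0.7103.
Arc elasticity E = %Δq/%ΔP ≈ 0.7550/-0.7103 ≈ -1.063.
|E| > 1: demand is elastic over this range.

-1.063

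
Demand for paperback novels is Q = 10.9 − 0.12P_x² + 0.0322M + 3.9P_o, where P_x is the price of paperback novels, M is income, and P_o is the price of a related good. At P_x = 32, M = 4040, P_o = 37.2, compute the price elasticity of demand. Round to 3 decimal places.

-1.506

At the given point, Q = 10.9 − 0.12(32)² + 0.0322(4040) + 3.9(37.2) = 10.9 − 122.88 + 130.088 + 145.08 = 163.188.
∂Q/∂P_x = −2·0.12·P_x = -7.68, so E_p = -7.68·(32/163.188) ≈ -1.506.
|E_p| > 1: demand is elastic.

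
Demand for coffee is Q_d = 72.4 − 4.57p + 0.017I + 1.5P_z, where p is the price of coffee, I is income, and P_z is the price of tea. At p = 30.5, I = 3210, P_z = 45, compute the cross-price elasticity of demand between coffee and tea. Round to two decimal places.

1.23

Substituting, Q_d = 72.4 − 4.57(30.5) + 0.017(3210) + 1.5(45) = 72.4 − 139.385 + 54.57 + 67.5 = 55.085.
∂Q_d/∂P_z = +1.5, so E_xy = 1.5·(45/55.085) ≈ 1.23.
E_xy > 0: the goods are substitutes.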